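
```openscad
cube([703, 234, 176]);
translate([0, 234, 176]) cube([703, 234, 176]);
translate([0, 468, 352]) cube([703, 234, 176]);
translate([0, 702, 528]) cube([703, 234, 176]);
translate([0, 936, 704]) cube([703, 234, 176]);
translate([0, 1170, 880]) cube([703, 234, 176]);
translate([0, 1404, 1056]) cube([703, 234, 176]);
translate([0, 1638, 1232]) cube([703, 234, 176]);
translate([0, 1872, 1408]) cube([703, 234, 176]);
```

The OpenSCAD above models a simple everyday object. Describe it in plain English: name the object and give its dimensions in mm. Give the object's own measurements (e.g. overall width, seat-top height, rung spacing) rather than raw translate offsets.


A straight staircase of 9 solid steps. Each step is 703 mm wide (x), 234 mm deep (y, the going) and 176 mm tall (the rise). The first step rests on the floor; each subsequent step sits one going further in +y and one rise higher in +z, directly behind and above the previous step with no overlap.


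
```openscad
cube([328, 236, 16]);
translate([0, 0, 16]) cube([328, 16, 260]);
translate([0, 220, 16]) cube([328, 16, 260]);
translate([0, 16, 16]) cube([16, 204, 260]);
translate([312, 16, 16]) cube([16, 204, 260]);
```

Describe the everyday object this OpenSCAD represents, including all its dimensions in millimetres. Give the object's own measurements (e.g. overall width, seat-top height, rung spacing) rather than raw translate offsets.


An open-topped rectangular box: outside dimensions 328×236×276 mm, with a uniform wall and base thickness of 16 mm. The base is a full 328×236 slab on the floor; four walls sit on top of the base. The front and back walls (the −y and +y sides) span the full width; the two side walls fit between them.


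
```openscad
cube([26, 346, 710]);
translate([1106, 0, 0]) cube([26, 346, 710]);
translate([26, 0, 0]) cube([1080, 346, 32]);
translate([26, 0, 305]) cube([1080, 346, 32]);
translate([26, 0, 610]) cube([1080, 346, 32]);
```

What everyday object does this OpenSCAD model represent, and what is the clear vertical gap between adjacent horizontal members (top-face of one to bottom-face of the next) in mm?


A bookshelf. The clear shelf gap is 273 mm.

Two tall side panels with 3 horizontal boards between them — a bookshelf. The first two shelf undersides are at z = 0 and z = 305; with shelf thickness 32, the clear gap is 305 − 0 − 32 = 273 mm.


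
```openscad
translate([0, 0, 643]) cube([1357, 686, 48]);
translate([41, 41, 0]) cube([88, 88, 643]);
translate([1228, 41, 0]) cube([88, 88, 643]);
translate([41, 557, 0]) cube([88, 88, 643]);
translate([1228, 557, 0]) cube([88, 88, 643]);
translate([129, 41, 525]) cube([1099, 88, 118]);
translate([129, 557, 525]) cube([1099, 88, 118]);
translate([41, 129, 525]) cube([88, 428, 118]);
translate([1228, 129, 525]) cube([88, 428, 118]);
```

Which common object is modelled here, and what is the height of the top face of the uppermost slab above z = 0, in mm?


A table. The table height is 691 mm.

A 1357×686×48 slab sits at z = 643 on four 88 mm square posts — a table. The top surface is at 643 + 48 = 691 mm.


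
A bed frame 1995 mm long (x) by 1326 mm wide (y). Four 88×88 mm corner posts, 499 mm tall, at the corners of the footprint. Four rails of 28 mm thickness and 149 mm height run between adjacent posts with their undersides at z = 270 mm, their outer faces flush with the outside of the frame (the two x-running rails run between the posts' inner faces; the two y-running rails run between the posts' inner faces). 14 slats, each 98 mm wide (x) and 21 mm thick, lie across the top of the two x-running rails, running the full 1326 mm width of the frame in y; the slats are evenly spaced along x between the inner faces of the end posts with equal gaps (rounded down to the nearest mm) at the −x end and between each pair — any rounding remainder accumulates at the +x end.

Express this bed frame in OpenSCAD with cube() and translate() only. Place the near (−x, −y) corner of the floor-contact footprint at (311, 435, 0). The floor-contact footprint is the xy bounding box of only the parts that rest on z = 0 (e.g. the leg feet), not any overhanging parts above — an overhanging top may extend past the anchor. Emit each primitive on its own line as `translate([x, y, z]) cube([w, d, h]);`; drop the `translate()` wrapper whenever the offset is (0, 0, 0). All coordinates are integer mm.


translate([311, 435, 0]) cube([88, 88, 499]);
translate([311, 1673, 0]) cube([88, 88, 499]);
translate([2218, 435, 0]) cube([88, 88, 499]);
translate([2218, 1673, 0]) cube([88, 88, 499]);
translate([399, 435, 270]) cube([1819, 28, 149]);
translate([399, 1733, 270]) cube([1819, 28, 149]);
translate([311, 523, 270]) cube([28, 1150, 149]);
translate([2278, 523, 270]) cube([28, 1150, 149]);
translate([428, 435, 419]) cube([98, 1326, 21]);
translate([555, 435, 419]) cube([98, 1326, 21]);
translate([682, 435, 419]) cube([98, 1326, 21]);
translate([809, 435, 419]) cube([98, 1326, 21]);
translate([936, 435, 419]) cube([98, 1326, 21]);
translate([1063, 435, 419]) cube([98, 1326, 21]);
translate([1190, 435, 419]) cube([98, 1326, 21]);
translate([1317, 435, 419]) cube([98, 1326, 21]);
translate([1444, 435, 419]) cube([98, 1326, 21]);
translate([1571, 435, 419]) cube([98, 1326, 21]);
translate([1698, 435, 419]) cube([98, 1326, 21]);
translate([1825, 435, 419]) cube([98, 1326, 21]);
translate([1952, 435, 419]) cube([98, 1326, 21]);
translate([2079, 435, 419]) cube([98, 1326, 21]);


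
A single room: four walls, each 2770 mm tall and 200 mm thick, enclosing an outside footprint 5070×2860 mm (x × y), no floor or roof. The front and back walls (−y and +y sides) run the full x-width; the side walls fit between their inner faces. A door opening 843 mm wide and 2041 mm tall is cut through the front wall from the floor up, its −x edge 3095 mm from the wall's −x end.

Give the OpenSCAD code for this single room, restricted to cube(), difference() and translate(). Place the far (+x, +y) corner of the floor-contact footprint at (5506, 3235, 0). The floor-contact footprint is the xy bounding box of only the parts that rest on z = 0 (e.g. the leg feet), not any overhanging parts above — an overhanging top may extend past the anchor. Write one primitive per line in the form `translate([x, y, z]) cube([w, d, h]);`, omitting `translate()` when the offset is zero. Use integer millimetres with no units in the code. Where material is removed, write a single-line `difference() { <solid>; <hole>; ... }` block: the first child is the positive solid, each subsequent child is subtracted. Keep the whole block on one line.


difference() { translate([436, 375, 0]) cube([5070, 200, 2770]); translate([3531, 375, 0]) cube([843, 200, 2041]); }
translate([436, 3035, 0]) cube([5070, 200, 2770]);
translate([436, 575, 0]) cube([200, 2460, 2770]);
translate([5306, 575, 0]) cube([200, 2460, 2770]);


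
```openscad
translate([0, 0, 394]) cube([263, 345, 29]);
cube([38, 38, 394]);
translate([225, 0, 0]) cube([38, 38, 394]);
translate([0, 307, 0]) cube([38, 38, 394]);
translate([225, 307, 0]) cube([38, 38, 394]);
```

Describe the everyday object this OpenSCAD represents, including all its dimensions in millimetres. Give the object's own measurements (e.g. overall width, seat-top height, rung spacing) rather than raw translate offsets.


A simple wooden stool: a rectangular seat 263 mm (x) by 345 mm (y), 29 mm thick, top face at z = 423 mm, on four square legs, each 38×38 mm in cross-section. The legs rest on z = 0, each flush with a corner of the seat.


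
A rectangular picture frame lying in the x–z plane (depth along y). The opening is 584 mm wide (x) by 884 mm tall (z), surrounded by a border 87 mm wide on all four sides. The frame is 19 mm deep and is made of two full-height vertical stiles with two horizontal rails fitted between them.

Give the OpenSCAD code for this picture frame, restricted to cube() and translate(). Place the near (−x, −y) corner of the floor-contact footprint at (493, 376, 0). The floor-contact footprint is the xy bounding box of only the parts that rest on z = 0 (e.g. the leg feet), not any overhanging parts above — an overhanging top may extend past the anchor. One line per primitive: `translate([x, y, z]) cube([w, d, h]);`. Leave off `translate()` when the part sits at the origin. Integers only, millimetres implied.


translate([493, 376, 0]) cube([87, 19, 1058]);
translate([1164, 376, 0]) cube([87, 19, 1058]);
translate([580, 376, 0]) cube([584, 19, 87]);
translate([580, 376, 971]) cube([584, 19, 87]);


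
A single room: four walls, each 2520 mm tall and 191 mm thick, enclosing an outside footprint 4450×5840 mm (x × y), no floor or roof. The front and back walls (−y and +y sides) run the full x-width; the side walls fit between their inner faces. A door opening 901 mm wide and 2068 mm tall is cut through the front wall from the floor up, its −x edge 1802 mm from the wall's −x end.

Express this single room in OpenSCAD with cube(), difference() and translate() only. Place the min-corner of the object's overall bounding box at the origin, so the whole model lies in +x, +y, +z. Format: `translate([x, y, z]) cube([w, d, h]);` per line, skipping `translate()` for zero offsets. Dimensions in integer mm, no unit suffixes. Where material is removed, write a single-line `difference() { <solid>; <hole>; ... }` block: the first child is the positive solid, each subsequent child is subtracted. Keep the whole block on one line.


difference() { cube([4450, 191, 2520]); translate([1802, 0, 0]) cube([901, 191, 2068]); }
translate([0, 5649, 0]) cube([4450, 191, 2520]);
translate([0, 191, 0]) cube([191, 5458, 2520]);
translate([4259, 191, 0]) cube([191, 5458, 2520]);


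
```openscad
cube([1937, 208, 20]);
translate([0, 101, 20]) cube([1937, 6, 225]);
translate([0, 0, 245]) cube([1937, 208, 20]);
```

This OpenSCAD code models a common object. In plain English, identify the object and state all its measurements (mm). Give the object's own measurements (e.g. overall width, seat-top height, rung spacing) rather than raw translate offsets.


An I-beam lying along x, 1937 mm long. Overall section height 265 mm. Two flanges 208 mm wide (y) and 20 mm thick, one on the floor and one at the top; a web 6 mm thick runs between them, centred on the flange width.


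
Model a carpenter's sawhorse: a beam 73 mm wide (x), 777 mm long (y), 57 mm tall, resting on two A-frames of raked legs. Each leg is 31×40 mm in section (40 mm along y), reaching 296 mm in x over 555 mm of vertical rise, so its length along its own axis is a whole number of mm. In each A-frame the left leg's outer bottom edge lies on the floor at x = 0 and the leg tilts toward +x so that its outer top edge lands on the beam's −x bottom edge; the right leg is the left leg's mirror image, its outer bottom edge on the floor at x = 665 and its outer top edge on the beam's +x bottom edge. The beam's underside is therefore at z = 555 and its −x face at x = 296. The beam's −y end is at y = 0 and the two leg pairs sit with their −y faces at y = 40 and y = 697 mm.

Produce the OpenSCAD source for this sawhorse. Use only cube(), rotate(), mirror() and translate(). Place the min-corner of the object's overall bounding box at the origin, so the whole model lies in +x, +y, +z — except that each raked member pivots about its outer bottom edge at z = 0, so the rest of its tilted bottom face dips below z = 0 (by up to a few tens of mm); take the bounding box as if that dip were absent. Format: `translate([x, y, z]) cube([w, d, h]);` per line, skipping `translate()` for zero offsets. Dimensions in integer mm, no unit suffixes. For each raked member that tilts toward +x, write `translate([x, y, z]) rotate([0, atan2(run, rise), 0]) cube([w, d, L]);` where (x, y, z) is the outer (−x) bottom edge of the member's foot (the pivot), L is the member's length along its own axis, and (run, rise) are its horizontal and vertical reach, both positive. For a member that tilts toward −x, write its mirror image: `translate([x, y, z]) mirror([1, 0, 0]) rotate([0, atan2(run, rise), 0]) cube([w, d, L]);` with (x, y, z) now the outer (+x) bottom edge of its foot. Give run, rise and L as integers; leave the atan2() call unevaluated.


translate([296, 0, 555]) cube([73, 777, 57]);
translate([0, 40, 0]) rotate([0, atan2(296, 555), 0]) cube([31, 40, 629]);
translate([665, 40, 0]) mirror([1, 0, 0]) rotate([0, atan2(296, 555), 0]) cube([31, 40, 629]);
translate([0, 697, 0]) rotate([0, atan2(296, 555), 0]) cube([31, 40, 629]);
translate([665, 697, 0]) mirror([1, 0, 0]) rotate([0, atan2(296, 555), 0]) cube([31, 40, 629]);


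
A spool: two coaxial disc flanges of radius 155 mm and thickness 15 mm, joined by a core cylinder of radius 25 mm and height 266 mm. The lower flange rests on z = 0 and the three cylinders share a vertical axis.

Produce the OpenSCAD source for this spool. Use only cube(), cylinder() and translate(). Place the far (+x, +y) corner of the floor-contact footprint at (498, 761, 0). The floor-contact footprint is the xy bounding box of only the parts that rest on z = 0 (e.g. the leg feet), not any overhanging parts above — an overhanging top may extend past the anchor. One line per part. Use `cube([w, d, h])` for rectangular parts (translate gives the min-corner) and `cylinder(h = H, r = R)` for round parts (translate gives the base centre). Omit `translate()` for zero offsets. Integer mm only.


translate([343, 606, 0]) cylinder(h = 15, r = 155);
translate([343, 606, 15]) cylinder(h = 266, r = 25);
translate([343, 606, 281]) cylinder(h = 15, r = 155);


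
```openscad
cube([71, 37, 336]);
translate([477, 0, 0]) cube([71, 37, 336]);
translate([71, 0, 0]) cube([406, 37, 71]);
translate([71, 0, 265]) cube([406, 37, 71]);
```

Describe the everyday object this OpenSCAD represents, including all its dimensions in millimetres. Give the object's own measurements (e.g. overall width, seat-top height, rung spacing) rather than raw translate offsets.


A rectangular picture frame lying in the x–z plane (depth along y). The opening is 406 mm wide (x) by 194 mm tall (z), surrounded by a border 71 mm wide on all four sides. The frame is 37 mm deep and is made of two full-height vertical stiles with two horizontal rails fitted between them.


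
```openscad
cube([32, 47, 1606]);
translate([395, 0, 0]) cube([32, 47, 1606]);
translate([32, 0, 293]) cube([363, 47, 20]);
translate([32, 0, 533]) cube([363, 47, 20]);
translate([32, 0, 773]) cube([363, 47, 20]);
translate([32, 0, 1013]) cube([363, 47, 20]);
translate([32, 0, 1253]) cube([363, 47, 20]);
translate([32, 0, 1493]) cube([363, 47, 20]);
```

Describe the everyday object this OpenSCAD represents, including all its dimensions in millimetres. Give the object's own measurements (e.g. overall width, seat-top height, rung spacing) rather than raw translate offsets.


A straight ladder. Two 32×47 mm vertical rails, 1606 mm tall, stand 427 mm apart (outside-to-outside) with their front faces coplanar on the −y side. 6 rungs, each 47 mm deep and 20 mm tall, span between the inner faces of the rails, front faces flush with the rails. The lowest rung's underside is at z = 293 mm and rungs are spaced 240 mm apart (underside to underside).


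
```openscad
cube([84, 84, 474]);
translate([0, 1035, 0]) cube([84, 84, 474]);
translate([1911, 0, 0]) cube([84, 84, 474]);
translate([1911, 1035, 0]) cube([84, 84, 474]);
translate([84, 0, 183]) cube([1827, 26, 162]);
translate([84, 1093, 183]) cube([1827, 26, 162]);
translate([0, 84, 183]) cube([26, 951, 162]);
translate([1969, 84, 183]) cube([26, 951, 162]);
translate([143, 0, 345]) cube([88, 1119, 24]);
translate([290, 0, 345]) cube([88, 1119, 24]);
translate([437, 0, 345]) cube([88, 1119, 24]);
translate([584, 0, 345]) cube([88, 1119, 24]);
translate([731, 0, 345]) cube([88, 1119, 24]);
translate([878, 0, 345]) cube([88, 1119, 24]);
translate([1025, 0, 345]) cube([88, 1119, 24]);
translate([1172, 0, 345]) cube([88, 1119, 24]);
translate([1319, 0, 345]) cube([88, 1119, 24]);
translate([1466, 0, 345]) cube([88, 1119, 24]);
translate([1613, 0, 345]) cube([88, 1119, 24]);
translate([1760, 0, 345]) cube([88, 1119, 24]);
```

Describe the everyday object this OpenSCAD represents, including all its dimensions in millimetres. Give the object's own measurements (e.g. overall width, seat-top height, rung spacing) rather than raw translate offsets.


A bed frame 1995 mm long (x) by 1119 mm wide (y). Four 84×84 mm corner posts, 474 mm tall, at the corners of the footprint. Four rails of 26 mm thickness and 162 mm height run between adjacent posts with their undersides at z = 183 mm, their outer faces flush with the outside of the frame (the two x-running rails run between the posts' inner faces; the two y-running rails run between the posts' inner faces). 12 slats, each 88 mm wide (x) and 24 mm thick, lie across the top of the two x-running rails, running the full 1119 mm width of the frame in y; along x they sit between the end posts with a 59 mm gap after the −x posts and between neighbouring slats, leaving 63 mm before the +x posts.


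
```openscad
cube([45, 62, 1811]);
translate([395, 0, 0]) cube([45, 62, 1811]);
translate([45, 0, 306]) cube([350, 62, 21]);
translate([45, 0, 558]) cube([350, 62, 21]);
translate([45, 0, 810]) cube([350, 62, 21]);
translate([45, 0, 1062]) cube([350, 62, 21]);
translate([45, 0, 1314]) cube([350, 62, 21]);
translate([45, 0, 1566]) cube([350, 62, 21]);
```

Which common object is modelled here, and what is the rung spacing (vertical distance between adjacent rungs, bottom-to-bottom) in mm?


A ladder. The rung spacing is 252 mm.

Two tall 45×62 posts with 6 short bars between them — a ladder. Adjacent rungs sit at z = 306 and z = 558, so the spacing is 558 − 306 = 252 mm.


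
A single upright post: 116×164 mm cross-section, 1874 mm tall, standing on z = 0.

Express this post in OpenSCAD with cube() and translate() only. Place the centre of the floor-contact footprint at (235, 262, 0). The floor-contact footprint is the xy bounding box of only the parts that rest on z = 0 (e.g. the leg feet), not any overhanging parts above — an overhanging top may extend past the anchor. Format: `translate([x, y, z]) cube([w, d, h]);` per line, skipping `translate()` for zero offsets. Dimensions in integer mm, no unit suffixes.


translate([177, 180, 0]) cube([116, 164, 1874]);


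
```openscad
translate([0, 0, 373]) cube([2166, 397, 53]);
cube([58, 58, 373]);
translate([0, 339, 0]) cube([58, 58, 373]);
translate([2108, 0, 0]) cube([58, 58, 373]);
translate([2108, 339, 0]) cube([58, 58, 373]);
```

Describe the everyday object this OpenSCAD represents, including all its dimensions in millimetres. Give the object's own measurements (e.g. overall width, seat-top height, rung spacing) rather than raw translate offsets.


A bench: a 2166×397 mm seat slab, 53 mm thick, top at z = 426 mm, on four 58×58 mm square legs flush with the seat corners and standing on z = 0.


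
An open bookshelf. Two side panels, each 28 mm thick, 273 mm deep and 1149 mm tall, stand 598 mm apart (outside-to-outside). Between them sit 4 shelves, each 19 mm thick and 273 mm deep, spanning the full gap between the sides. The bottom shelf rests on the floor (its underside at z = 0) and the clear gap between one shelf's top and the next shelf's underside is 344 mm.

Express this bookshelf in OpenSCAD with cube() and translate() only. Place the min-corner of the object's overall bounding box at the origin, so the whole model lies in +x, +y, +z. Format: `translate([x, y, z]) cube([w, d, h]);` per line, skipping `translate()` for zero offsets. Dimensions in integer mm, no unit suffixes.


cube([28, 273, 1149]);
translate([570, 0, 0]) cube([28, 273, 1149]);
translate([28, 0, 0]) cube([542, 273, 19]);
translate([28, 0, 363]) cube([542, 273, 19]);
translate([28, 0, 726]) cube([542, 273, 19]);
translate([28, 0, 1089]) cube([542, 273, 19]);


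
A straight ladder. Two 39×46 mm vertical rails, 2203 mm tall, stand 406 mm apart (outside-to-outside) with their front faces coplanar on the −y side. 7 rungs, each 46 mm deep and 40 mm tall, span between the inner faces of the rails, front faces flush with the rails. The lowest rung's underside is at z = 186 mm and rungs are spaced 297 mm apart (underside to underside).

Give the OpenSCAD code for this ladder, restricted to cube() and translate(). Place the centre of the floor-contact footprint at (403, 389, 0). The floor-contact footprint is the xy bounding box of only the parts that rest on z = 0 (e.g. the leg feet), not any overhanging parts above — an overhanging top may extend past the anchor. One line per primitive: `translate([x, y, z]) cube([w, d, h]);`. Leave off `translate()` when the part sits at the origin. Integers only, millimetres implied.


translate([200, 366, 0]) cube([39, 46, 2203]);
translate([567, 366, 0]) cube([39, 46, 2203]);
translate([239, 366, 186]) cube([328, 46, 40]);
translate([239, 366, 483]) cube([328, 46, 40]);
translate([239, 366, 780]) cube([328, 46, 40]);
translate([239, 366, 1077]) cube([328, 46, 40]);
translate([239, 366, 1374]) cube([328, 46, 40]);
translate([239, 366, 1671]) cube([328, 46, 40]);
translate([239, 366, 1968]) cube([328, 46, 40]);


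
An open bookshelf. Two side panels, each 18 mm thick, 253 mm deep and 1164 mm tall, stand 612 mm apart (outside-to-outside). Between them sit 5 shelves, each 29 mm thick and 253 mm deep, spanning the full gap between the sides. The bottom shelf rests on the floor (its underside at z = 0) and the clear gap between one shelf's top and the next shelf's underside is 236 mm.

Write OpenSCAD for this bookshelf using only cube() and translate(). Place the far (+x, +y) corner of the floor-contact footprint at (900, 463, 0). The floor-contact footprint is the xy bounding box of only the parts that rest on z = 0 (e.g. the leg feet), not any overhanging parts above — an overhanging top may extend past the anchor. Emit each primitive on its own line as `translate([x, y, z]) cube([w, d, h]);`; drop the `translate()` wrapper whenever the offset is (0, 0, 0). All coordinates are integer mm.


translate([288, 210, 0]) cube([18, 253, 1164]);
translate([882, 210, 0]) cube([18, 253, 1164]);
translate([306, 210, 0]) cube([576, 253, 29]);
translate([306, 210, 265]) cube([576, 253, 29]);
translate([306, 210, 530]) cube([576, 253, 29]);
translate([306, 210, 795]) cube([576, 253, 29]);
translate([306, 210, 1060]) cube([576, 253, 29]);


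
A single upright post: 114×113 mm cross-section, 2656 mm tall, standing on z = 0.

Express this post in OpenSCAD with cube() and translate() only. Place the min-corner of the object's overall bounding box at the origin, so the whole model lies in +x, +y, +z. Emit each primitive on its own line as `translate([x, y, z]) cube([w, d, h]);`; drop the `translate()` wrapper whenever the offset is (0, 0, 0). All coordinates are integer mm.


cube([114, 113, 2656]);


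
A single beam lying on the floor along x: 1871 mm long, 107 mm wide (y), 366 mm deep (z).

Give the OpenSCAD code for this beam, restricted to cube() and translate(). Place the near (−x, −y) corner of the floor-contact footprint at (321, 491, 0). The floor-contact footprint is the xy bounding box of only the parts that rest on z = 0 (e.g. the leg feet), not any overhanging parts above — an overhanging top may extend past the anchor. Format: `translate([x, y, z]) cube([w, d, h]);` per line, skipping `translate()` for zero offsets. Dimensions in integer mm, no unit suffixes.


translate([321, 491, 0]) cube([1871, 107, 366]);


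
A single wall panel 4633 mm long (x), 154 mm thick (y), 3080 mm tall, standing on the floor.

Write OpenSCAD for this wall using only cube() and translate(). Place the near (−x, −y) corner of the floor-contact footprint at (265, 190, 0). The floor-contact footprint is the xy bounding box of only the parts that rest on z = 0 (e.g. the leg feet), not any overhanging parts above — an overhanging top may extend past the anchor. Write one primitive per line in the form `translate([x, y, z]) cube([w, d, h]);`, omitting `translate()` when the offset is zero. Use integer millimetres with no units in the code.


translate([265, 190, 0]) cube([4633, 154, 3080]);


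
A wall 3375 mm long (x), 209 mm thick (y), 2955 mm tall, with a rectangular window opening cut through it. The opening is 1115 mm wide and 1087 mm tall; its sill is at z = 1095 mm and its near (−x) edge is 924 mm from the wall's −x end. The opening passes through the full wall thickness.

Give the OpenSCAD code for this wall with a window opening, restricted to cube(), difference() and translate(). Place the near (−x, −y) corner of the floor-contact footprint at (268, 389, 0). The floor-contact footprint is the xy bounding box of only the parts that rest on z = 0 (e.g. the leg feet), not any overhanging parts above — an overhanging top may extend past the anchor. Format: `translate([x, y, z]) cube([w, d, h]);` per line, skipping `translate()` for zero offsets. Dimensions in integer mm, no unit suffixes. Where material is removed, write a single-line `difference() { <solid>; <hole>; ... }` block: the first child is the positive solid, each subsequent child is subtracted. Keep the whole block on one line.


difference() { translate([268, 389, 0]) cube([3375, 209, 2955]); translate([1192, 389, 1095]) cube([1115, 209, 1087]); }


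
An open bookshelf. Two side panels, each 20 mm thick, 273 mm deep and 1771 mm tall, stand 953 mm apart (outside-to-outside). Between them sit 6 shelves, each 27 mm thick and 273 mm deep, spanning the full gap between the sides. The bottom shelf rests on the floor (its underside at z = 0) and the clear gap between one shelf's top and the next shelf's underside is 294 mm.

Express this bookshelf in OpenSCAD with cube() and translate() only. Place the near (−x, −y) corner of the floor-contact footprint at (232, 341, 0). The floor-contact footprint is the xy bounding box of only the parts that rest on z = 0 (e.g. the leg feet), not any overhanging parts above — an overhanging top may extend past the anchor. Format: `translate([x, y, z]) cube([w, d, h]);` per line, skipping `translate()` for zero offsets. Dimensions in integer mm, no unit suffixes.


translate([232, 341, 0]) cube([20, 273, 1771]);
translate([1165, 341, 0]) cube([20, 273, 1771]);
translate([252, 341, 0]) cube([913, 273, 27]);
translate([252, 341, 321]) cube([913, 273, 27]);
translate([252, 341, 642]) cube([913, 273, 27]);
translate([252, 341, 963]) cube([913, 273, 27]);
translate([252, 341, 1284]) cube([913, 273, 27]);
translate([252, 341, 1605]) cube([913, 273, 27]);


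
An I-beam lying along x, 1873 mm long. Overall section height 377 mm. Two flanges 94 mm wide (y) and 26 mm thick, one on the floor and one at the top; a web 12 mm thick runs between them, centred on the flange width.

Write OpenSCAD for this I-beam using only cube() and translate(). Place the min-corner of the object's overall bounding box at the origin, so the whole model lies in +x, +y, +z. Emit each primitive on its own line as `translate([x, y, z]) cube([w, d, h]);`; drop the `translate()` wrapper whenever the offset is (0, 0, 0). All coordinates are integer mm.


cube([1873, 94, 26]);
translate([0, 41, 26]) cube([1873, 12, 325]);
translate([0, 0, 351]) cube([1873, 94, 26]);


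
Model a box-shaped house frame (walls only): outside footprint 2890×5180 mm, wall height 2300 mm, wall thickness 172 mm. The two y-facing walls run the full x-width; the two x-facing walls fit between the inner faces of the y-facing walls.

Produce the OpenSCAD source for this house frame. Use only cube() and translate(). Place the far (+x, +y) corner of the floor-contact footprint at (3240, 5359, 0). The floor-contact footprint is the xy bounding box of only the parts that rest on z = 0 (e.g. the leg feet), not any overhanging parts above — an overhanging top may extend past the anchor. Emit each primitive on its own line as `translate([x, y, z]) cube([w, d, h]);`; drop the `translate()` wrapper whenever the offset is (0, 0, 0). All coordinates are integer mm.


translate([350, 179, 0]) cube([2890, 172, 2300]);
translate([350, 5187, 0]) cube([2890, 172, 2300]);
translate([350, 351, 0]) cube([172, 4836, 2300]);
translate([3068, 351, 0]) cube([172, 4836, 2300]);


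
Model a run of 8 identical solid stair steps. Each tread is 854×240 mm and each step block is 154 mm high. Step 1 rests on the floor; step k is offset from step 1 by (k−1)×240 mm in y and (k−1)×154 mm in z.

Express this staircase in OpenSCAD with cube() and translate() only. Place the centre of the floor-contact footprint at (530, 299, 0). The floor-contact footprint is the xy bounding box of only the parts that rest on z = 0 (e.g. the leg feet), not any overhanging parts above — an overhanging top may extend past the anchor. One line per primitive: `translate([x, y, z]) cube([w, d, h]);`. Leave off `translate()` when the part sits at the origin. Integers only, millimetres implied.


translate([103, 179, 0]) cube([854, 240, 154]);
translate([103, 419, 154]) cube([854, 240, 154]);
translate([103, 659, 308]) cube([854, 240, 154]);
translate([103, 899, 462]) cube([854, 240, 154]);
translate([103, 1139, 616]) cube([854, 240, 154]);
translate([103, 1379, 770]) cube([854, 240, 154]);
translate([103, 1619, 924]) cube([854, 240, 154]);
translate([103, 1859, 1078]) cube([854, 240, 154]);


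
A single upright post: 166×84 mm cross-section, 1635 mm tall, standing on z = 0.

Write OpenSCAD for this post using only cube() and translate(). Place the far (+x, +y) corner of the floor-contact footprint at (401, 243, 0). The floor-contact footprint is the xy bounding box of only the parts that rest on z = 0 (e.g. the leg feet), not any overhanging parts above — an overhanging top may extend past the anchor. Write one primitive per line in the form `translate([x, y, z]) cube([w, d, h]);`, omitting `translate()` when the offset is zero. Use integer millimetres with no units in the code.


translate([235, 159, 0]) cube([166, 84, 1635]);


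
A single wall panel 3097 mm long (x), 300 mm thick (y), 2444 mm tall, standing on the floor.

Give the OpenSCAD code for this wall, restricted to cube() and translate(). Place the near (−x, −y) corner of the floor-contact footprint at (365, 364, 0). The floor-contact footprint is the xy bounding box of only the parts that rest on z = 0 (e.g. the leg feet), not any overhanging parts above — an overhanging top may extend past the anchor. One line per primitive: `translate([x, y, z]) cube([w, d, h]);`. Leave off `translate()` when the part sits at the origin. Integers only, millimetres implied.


translate([365, 364, 0]) cube([3097, 300, 2444]);


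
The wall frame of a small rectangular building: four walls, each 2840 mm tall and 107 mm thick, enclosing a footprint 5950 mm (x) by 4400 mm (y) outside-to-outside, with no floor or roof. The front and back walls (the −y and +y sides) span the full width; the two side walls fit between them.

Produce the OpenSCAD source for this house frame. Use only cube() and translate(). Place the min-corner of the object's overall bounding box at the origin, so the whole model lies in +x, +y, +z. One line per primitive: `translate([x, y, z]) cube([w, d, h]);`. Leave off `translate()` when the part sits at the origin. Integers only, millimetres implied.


cube([5950, 107, 2840]);
translate([0, 4293, 0]) cube([5950, 107, 2840]);
translate([0, 107, 0]) cube([107, 4186, 2840]);
translate([5843, 107, 0]) cube([107, 4186, 2840]);


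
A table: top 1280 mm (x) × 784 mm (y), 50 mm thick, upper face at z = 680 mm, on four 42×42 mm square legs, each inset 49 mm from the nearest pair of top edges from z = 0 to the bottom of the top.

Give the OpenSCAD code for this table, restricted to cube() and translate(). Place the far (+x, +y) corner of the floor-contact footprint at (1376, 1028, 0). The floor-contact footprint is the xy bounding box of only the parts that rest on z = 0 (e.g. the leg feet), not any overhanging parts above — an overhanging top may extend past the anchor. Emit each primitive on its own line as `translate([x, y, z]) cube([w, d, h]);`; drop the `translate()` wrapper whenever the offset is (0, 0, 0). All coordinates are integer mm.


translate([145, 293, 630]) cube([1280, 784, 50]);
translate([194, 342, 0]) cube([42, 42, 630]);
translate([1334, 342, 0]) cube([42, 42, 630]);
translate([194, 986, 0]) cube([42, 42, 630]);
translate([1334, 986, 0]) cube([42, 42, 630]);


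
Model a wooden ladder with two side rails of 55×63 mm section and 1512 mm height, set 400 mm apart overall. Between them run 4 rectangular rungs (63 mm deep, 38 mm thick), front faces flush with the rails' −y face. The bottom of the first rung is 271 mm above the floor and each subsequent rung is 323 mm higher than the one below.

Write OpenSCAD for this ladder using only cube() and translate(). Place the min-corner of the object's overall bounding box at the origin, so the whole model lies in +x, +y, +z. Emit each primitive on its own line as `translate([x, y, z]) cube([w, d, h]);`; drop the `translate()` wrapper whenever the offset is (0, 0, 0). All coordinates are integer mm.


cube([55, 63, 1512]);
translate([345, 0, 0]) cube([55, 63, 1512]);
translate([55, 0, 271]) cube([290, 63, 38]);
translate([55, 0, 594]) cube([290, 63, 38]);
translate([55, 0, 917]) cube([290, 63, 38]);
translate([55, 0, 1240]) cube([290, 63, 38]);


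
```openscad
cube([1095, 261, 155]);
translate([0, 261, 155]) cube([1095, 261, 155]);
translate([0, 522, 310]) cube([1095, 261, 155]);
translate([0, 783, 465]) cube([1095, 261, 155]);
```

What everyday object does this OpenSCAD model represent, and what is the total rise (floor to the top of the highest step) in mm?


A staircase. The total rise is 620 mm.

4 identical blocks, each offset up and back from the previous — a staircase. Each step is 155 mm tall and there are 4 of them, so the total rise is 4 × 155 = 620 mm.


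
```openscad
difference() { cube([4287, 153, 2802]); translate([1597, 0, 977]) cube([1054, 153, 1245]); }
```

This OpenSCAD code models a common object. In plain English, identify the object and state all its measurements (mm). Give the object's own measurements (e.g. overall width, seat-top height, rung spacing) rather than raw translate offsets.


A wall 4287 mm long (x), 153 mm thick (y), 2802 mm tall, with a rectangular window opening cut through it. The opening is 1054 mm wide and 1245 mm tall; its sill is at z = 977 mm and its near (−x) edge is 1597 mm from the wall's −x end. The opening passes through the full wall thickness.


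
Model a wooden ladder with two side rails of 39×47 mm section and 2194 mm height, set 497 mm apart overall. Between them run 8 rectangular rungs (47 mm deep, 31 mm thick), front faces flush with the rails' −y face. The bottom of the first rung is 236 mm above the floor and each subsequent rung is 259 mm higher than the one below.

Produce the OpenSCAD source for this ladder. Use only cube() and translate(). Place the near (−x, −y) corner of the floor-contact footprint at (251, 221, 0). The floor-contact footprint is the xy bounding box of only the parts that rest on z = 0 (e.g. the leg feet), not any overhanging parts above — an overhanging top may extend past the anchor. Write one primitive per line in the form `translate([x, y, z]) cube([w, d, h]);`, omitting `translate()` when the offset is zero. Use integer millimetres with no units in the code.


translate([251, 221, 0]) cube([39, 47, 2194]);
translate([709, 221, 0]) cube([39, 47, 2194]);
translate([290, 221, 236]) cube([419, 47, 31]);
translate([290, 221, 495]) cube([419, 47, 31]);
translate([290, 221, 754]) cube([419, 47, 31]);
translate([290, 221, 1013]) cube([419, 47, 31]);
translate([290, 221, 1272]) cube([419, 47, 31]);
translate([290, 221, 1531]) cube([419, 47, 31]);
translate([290, 221, 1790]) cube([419, 47, 31]);
translate([290, 221, 2049]) cube([419, 47, 31]);


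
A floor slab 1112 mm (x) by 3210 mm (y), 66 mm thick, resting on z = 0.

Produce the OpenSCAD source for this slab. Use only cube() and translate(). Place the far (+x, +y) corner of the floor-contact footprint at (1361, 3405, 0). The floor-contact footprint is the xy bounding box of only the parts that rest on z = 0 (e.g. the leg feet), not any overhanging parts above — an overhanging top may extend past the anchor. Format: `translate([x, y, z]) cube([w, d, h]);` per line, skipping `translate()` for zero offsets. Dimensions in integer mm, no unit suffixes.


translate([249, 195, 0]) cube([1112, 3210, 66]);


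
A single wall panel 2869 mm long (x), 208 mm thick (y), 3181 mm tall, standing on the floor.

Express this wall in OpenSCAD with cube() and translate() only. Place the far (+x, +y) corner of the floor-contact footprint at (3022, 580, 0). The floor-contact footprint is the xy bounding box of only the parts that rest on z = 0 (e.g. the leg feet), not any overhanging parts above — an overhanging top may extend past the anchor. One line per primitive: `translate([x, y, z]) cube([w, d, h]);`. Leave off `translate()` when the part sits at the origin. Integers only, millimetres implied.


translate([153, 372, 0]) cube([2869, 208, 3181]);


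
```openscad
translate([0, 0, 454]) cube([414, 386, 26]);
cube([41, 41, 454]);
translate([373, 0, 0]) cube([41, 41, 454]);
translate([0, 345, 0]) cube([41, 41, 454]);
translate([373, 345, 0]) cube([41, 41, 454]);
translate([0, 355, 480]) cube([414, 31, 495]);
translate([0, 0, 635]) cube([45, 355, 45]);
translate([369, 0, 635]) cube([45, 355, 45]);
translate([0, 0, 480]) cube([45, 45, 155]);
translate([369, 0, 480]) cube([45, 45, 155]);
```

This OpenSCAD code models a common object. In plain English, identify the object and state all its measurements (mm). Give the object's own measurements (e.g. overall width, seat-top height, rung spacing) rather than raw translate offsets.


A chair. The seat is a 414×386×26 mm slab with its top at z = 480 mm, on four 41×41 mm corner legs (flush with the seat edges, standing on z = 0). A flat backrest 31 mm thick, 495 mm tall, spans the full seat width and rises from the seat top along its +y edge, rear face flush with the rear of the seat. Two armrests of 45×45 mm section run along each side from the seat's front edge to the front of the backrest, top faces 200 mm above the seat top and outer faces flush with the seat's x-edges; a 45×45 mm post under the front of each armrest stands on the seat at the front corner.


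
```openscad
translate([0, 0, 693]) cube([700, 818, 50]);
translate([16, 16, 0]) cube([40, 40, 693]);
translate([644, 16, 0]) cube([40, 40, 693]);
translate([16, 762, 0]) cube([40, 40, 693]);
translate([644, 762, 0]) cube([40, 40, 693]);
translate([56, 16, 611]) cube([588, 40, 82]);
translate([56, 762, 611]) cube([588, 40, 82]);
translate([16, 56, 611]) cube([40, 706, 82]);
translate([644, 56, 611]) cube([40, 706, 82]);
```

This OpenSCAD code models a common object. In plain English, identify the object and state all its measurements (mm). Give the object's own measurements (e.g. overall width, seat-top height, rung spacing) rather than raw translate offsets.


A rectangular dining table. The top is 700×818×50 mm with its upper surface at z = 743 mm. It stands on four 40×40 mm square legs, each inset 16 mm from the nearest pair of top edges, running from the floor to the underside of the top. Four apron rails, 40 mm thick and 82 mm tall, run between adjacent legs with their top edges flush with the underside of the top and their outer faces flush with the legs' outer faces.


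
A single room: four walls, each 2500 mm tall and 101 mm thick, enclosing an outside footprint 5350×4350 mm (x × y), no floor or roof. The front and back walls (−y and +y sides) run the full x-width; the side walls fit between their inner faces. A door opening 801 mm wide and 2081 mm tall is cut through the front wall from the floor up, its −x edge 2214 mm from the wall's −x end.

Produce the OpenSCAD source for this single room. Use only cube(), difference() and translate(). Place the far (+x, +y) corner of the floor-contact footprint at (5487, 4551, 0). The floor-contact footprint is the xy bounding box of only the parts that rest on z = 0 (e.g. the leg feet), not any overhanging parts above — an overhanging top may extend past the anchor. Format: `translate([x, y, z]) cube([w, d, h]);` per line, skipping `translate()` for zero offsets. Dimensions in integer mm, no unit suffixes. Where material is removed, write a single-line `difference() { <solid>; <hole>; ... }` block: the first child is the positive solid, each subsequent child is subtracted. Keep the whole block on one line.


difference() { translate([137, 201, 0]) cube([5350, 101, 2500]); translate([2351, 201, 0]) cube([801, 101, 2081]); }
translate([137, 4450, 0]) cube([5350, 101, 2500]);
translate([137, 302, 0]) cube([101, 4148, 2500]);
translate([5386, 302, 0]) cube([101, 4148, 2500]);
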